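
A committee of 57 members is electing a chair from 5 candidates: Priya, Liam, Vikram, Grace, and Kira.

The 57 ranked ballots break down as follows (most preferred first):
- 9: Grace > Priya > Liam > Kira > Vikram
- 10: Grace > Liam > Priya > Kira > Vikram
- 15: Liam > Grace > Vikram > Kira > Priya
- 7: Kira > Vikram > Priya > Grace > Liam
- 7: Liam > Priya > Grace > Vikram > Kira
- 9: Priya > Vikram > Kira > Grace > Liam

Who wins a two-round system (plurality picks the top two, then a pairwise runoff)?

Grace

Round 1 first-place votes: Priya 9, Liam 22, Vikram 0, Grace 19, Kira 7. Liam and Grace advance.
Runoff: Liam is ranked above Grace on 22 ballots, Grace above Liam on 35.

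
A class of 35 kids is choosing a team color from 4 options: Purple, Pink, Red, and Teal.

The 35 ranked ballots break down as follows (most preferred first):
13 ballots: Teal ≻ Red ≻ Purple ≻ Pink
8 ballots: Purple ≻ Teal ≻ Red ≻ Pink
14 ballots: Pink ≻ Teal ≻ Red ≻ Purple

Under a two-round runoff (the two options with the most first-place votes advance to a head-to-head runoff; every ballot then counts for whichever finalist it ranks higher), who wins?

Teal

Round 1 first-place votes: Purple 8, Pink 14, Red 0, Teal 13. Pink and Teal advance.
Runoff: Pink is ranked above Teal on 14 ballots, Teal above Pink on 21.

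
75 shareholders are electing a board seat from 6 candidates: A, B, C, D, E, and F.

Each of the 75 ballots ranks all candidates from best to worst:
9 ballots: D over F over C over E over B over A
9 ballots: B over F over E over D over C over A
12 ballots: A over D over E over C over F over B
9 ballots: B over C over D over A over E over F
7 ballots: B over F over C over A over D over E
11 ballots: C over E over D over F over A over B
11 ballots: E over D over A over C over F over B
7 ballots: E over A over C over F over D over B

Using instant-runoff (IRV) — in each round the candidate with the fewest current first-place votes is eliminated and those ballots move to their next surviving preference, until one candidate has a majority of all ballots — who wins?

E

Round 1: A 12, B 25, C 11, D 9, E 18, F 0. F eliminated.
Round 2: A 12, B 25, C 11, D 9, E 18. D eliminated.
Round 3: A 12, B 25, C 20, E 18. A eliminated.
Round 4: B 25, C 20, E 30. C eliminated.
Round 5: B 25, E 50. E has a majority (≥38).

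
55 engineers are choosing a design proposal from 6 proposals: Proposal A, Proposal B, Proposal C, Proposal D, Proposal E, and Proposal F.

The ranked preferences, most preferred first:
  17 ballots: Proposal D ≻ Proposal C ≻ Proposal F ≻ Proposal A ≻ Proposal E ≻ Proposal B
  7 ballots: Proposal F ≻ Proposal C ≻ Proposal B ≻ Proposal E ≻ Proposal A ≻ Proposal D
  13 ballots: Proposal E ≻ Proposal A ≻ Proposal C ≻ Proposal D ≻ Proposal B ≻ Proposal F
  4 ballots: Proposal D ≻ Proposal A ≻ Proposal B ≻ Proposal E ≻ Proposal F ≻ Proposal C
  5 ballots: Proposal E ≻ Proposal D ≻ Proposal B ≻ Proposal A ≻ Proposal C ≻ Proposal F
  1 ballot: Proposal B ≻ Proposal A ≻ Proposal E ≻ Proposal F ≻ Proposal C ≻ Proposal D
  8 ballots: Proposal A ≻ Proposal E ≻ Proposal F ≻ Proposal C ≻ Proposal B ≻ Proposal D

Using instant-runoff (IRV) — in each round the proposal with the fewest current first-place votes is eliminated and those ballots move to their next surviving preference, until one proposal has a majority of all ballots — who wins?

Proposal E

Round 1: Proposal A 8, Proposal B 1, Proposal C 0, Proposal D 21, Proposal E 18, Proposal F 7. Proposal C eliminated.
Round 2: Proposal A 8, Proposal B 1, Proposal D 21, Proposal E 18, Proposal F 7. Proposal B eliminated.
Round 3: Proposal A 9, Proposal D 21, Proposal E 18, Proposal F 7. Proposal F eliminated.
Round 4: Proposal A 9, Proposal D 21, Proposal E 25. Proposal A eliminated.
Round 5: Proposal D 21, Proposal E 34. Proposal E has a majority (≥28).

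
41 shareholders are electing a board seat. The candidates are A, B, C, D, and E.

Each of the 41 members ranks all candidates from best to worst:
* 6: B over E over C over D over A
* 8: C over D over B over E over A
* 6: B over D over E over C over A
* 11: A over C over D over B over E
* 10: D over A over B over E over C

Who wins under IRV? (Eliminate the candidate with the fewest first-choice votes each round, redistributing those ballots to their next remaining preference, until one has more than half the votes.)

D

Round 1: A 11, B 12, C 8, D 10, E 0. E eliminated.
Round 2: A 11, B 12, C 8, D 10. C eliminated.
Round 3: A 11, B 12, D 18. A eliminated.
Round 4: B 12, D 29. D has a majority (≥21).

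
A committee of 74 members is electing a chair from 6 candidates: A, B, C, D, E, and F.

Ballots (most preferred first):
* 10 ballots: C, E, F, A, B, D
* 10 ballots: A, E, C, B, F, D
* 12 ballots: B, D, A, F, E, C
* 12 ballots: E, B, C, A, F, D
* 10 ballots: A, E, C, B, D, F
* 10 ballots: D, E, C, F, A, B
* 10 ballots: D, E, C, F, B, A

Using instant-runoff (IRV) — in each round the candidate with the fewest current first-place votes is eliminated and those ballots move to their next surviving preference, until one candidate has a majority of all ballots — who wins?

E

Round 1: A 20, B 12, C 10, D 20, E 12, F 0. F eliminated.
Round 2: A 20, B 12, C 10, D 20, E 12. C eliminated.
Round 3: A 20, B 12, D 20, E 22. B eliminated.
Round 4: A 20, D 32, E 22. A eliminated.
Round 5: D 32, E 42. E has a majority (≥38).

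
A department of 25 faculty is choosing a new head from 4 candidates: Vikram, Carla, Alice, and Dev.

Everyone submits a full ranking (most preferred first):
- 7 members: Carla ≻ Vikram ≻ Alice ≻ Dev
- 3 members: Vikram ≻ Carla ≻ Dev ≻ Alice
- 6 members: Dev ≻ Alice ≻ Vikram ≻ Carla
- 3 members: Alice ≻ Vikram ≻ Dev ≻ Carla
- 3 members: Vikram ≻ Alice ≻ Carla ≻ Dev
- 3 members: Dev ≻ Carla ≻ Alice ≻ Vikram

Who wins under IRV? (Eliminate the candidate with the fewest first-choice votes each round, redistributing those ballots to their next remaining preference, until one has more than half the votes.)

Round 1: Vikram 6, Carla 7, Alice 3, Dev 9. Alice eliminated.
Round 2: Vikram 9, Carla 7, Dev 9. Carla eliminated.
Round 3: Vikram 16, Dev 9. Vikram has a majority (≥13).

Vikram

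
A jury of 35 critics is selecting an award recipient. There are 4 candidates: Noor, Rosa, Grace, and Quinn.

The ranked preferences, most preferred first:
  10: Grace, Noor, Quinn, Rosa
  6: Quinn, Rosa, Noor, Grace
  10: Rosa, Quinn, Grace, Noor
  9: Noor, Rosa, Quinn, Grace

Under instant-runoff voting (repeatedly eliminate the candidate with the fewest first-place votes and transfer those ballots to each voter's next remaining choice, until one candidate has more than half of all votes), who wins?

Rosa

Round 1: Noor 9, Rosa 10, Grace 10, Quinn 6. Quinn eliminated.
Round 2: Noor 9, Rosa 16, Grace 10. Noor eliminated.
Round 3: Rosa 25, Grace 10. Rosa has a majority (≥18).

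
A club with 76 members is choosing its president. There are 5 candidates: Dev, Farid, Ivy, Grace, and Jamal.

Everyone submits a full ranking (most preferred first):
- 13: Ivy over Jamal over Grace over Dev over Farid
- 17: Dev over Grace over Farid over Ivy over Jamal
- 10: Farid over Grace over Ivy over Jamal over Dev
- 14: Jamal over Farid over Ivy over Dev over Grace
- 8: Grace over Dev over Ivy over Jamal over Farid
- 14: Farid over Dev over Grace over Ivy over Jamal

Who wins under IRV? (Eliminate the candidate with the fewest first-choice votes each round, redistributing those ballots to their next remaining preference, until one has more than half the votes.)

Dev

Round 1: Dev 17, Farid 24, Ivy 13, Grace 8, Jamal 14. Grace eliminated.
Round 2: Dev 25, Farid 24, Ivy 13, Jamal 14. Ivy eliminated.
Round 3: Dev 25, Farid 24, Jamal 27. Farid eliminated.
Round 4: Dev 39, Jamal 37. Dev has a majority (≥39).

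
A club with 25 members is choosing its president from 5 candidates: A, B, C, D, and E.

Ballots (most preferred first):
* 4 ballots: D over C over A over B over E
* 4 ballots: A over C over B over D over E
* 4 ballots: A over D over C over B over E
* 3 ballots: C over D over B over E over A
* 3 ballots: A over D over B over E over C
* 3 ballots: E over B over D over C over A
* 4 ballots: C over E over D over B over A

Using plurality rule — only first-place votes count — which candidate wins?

A

First-place votes: A 11, B 0, C 7, D 4, E 3.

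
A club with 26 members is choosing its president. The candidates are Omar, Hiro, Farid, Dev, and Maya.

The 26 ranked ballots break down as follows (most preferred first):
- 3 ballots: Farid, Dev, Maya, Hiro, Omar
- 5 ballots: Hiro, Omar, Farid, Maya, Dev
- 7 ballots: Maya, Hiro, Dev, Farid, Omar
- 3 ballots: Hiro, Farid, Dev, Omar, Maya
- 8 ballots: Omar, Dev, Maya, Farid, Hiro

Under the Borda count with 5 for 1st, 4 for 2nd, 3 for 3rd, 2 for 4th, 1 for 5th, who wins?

Hiro

Omar: 3×1 + 5×4 + 7×1 + 3×2 + 8×5 = 76
Hiro: 3×2 + 5×5 + 7×4 + 3×5 + 8×1 = 82
Farid: 3×5 + 5×3 + 7×2 + 3×4 + 8×2 = 72
Dev: 3×4 + 5×1 + 7×3 + 3×3 + 8×4 = 79
Maya: 3×3 + 5×2 + 7×5 + 3×1 + 8×3 = 81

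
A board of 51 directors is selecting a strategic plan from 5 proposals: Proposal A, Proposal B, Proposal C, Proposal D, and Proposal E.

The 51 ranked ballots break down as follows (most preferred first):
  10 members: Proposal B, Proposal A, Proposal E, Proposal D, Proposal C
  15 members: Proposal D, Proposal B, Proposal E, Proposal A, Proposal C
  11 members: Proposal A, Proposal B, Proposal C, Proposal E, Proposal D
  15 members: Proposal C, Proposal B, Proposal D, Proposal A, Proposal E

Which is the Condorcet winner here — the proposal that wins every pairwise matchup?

Proposal B vs Proposal A: 40–11
Proposal B vs Proposal C: 36–15
Proposal B vs Proposal D: 36–15
Proposal B vs Proposal E: 51–0
Proposal B beats every other proposal.

Proposal B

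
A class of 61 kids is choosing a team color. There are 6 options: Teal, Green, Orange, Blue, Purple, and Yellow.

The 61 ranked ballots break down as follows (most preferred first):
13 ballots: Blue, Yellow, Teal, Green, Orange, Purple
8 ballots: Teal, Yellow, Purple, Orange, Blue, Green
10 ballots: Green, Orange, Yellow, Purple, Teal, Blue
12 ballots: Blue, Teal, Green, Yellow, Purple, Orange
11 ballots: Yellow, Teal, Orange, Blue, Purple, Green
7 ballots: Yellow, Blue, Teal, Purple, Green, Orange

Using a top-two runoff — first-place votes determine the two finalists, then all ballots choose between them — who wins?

Round 1 first-place votes: Teal 8, Green 10, Orange 0, Blue 25, Purple 0, Yellow 18. Blue and Yellow advance.
Runoff: Blue is ranked above Yellow on 25 ballots, Yellow above Blue on 36.

Yellow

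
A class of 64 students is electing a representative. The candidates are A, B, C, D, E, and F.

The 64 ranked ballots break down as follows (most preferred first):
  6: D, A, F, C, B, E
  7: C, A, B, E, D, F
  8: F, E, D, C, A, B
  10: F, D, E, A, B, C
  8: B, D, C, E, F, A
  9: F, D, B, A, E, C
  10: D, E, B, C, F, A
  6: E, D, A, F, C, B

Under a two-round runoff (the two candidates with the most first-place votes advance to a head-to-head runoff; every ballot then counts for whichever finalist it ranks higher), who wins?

D

Round 1 first-place votes: A 0, B 8, C 7, D 16, E 6, F 27. F and D advance.
Runoff: F is ranked above D on 27 ballots, D above F on 37.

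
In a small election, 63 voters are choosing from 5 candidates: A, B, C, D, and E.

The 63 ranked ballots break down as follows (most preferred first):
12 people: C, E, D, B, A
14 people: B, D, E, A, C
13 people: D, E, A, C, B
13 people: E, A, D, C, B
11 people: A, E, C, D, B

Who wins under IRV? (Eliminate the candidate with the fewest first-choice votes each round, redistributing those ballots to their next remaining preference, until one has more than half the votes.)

Round 1: A 11, B 14, C 12, D 13, E 13. A eliminated.
Round 2: B 14, C 12, D 13, E 24. C eliminated.
Round 3: B 14, D 13, E 36. E has a majority (≥32).

E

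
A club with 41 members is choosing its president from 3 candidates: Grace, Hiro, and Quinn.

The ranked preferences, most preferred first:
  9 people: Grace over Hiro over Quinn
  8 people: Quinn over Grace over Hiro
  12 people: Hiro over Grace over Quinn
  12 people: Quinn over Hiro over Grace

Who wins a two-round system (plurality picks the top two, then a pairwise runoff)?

Hiro

Round 1 first-place votes: Grace 9, Hiro 12, Quinn 20. Quinn and Hiro advance.
Runoff: Quinn is ranked above Hiro on 20 ballots, Hiro above Quinn on 21.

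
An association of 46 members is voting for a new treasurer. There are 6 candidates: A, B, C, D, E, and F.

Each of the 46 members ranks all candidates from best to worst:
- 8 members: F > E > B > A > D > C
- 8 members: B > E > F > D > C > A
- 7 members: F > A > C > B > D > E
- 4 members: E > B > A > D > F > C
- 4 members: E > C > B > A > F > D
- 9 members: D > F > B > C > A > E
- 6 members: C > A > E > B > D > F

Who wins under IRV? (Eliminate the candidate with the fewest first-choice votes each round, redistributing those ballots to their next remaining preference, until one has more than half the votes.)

F

Round 1: A 0, B 8, C 6, D 9, E 8, F 15. A eliminated.
Round 2: B 8, C 6, D 9, E 8, F 15. C eliminated.
Round 3: B 8, D 9, E 14, F 15. B eliminated.
Round 4: D 9, E 22, F 15. D eliminated.
Round 5: E 22, F 24. F has a majority (≥24).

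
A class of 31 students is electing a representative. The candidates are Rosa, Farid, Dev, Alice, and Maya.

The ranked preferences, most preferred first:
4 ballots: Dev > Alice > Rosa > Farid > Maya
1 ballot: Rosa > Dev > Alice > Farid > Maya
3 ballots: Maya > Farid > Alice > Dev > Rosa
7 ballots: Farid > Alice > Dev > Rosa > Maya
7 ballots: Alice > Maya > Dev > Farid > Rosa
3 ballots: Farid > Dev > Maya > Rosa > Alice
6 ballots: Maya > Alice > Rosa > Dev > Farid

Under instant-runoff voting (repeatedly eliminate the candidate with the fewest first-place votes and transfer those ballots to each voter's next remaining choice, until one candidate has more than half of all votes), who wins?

Round 1: Rosa 1, Farid 10, Dev 4, Alice 7, Maya 9. Rosa eliminated.
Round 2: Farid 10, Dev 5, Alice 7, Maya 9. Dev eliminated.
Round 3: Farid 10, Alice 12, Maya 9. Maya eliminated.
Round 4: Farid 13, Alice 18. Alice has a majority (≥16).

Alice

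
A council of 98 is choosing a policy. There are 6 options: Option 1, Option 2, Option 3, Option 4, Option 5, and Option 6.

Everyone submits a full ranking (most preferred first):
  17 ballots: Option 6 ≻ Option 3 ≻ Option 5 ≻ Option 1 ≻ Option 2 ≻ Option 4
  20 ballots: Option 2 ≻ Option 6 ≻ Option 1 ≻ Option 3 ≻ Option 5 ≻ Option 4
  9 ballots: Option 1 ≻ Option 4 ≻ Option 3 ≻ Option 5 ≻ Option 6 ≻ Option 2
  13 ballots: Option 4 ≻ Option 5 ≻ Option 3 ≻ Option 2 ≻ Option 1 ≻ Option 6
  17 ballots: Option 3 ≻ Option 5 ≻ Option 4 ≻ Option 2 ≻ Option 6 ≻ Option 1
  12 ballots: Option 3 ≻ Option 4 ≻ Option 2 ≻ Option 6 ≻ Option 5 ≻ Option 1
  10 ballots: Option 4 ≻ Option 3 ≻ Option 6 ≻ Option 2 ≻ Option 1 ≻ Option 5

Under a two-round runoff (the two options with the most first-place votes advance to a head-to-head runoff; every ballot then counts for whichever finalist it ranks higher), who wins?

Option 3

Round 1 first-place votes: Option 1 9, Option 2 20, Option 3 29, Option 4 23, Option 5 0, Option 6 17. Option 3 and Option 4 advance.
Runoff: Option 3 is ranked above Option 4 on 66 ballots, Option 4 above Option 3 on 32.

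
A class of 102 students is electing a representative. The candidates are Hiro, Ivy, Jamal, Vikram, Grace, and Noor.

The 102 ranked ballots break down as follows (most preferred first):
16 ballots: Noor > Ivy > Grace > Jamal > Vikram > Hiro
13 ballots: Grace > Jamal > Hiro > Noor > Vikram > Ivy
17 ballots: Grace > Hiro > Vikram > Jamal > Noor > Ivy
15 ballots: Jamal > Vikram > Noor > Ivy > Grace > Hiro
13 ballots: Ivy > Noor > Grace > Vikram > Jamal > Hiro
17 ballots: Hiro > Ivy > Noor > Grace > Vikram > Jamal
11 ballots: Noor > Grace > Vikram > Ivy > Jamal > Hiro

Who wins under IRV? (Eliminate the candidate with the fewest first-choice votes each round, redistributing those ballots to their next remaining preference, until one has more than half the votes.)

Noor

Round 1: Hiro 17, Ivy 13, Jamal 15, Vikram 0, Grace 30, Noor 27. Vikram eliminated.
Round 2: Hiro 17, Ivy 13, Jamal 15, Grace 30, Noor 27. Ivy eliminated.
Round 3: Hiro 17, Jamal 15, Grace 30, Noor 40. Jamal eliminated.
Round 4: Hiro 17, Grace 30, Noor 55. Noor has a majority (≥52).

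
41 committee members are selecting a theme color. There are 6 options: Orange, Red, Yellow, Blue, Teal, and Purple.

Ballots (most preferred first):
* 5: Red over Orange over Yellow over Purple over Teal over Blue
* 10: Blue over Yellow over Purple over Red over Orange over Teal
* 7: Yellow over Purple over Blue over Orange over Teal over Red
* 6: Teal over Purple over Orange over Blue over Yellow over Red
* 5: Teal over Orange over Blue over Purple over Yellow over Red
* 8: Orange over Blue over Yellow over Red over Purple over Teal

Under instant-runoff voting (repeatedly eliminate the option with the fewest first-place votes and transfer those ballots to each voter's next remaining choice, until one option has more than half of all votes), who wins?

Round 1: Orange 8, Red 5, Yellow 7, Blue 10, Teal 11, Purple 0. Purple eliminated.
Round 2: Orange 8, Red 5, Yellow 7, Blue 10, Teal 11. Red eliminated.
Round 3: Orange 13, Yellow 7, Blue 10, Teal 11. Yellow eliminated.
Round 4: Orange 13, Blue 17, Teal 11. Teal eliminated.
Round 5: Orange 24, Blue 17. Orange has a majority (≥21).

Orange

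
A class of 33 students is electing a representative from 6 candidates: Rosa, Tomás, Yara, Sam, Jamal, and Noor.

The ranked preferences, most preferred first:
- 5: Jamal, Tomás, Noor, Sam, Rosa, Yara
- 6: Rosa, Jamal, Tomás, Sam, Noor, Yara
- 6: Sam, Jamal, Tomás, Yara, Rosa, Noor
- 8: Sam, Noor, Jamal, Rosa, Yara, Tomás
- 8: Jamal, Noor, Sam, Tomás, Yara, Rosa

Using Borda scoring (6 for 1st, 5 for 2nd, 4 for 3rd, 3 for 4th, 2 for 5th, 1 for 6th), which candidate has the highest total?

Rosa: 5×2 + 6×6 + 6×2 + 8×3 + 8×1 = 90
Tomás: 5×5 + 6×4 + 6×4 + 8×1 + 8×3 = 105
Yara: 5×1 + 6×1 + 6×3 + 8×2 + 8×2 = 61
Sam: 5×3 + 6×3 + 6×6 + 8×6 + 8×4 = 149
Jamal: 5×6 + 6×5 + 6×5 + 8×4 + 8×6 = 170
Noor: 5×4 + 6×2 + 6×1 + 8×5 + 8×5 = 118

Jamal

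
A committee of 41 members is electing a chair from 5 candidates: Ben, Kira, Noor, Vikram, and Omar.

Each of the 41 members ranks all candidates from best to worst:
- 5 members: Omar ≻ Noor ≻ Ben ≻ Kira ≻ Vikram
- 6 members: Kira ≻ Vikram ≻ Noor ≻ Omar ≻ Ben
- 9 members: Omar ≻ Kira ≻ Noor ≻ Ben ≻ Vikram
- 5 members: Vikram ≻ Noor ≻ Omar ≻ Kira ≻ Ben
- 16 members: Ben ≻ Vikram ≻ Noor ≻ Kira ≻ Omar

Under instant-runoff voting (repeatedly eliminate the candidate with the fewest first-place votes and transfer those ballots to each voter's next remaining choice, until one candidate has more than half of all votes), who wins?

Round 1: Ben 16, Kira 6, Noor 0, Vikram 5, Omar 14. Noor eliminated.
Round 2: Ben 16, Kira 6, Vikram 5, Omar 14. Vikram eliminated.
Round 3: Ben 16, Kira 6, Omar 19. Kira eliminated.
Round 4: Ben 16, Omar 25. Omar has a majority (≥21).

Omar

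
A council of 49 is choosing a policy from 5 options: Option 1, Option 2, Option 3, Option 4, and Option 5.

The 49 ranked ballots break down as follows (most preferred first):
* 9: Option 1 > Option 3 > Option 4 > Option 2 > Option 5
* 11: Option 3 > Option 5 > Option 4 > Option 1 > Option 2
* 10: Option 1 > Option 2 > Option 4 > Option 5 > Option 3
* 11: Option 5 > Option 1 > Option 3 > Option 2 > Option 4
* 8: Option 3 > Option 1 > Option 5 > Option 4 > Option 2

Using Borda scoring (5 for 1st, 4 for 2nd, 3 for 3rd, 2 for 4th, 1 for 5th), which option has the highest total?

Option 1

Option 1: 9×5 + 11×2 + 10×5 + 11×4 + 8×4 = 193
Option 2: 9×2 + 11×1 + 10×4 + 11×2 + 8×1 = 99
Option 3: 9×4 + 11×5 + 10×1 + 11×3 + 8×5 = 174
Option 4: 9×3 + 11×3 + 10×3 + 11×1 + 8×2 = 117
Option 5: 9×1 + 11×4 + 10×2 + 11×5 + 8×3 = 152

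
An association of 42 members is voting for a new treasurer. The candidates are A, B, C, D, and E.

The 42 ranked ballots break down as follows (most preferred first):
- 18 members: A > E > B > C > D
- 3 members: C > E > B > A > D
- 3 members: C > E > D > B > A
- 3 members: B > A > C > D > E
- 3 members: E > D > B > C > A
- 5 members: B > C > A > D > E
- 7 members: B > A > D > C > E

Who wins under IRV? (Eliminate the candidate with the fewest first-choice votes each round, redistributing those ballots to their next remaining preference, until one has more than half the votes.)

B

Round 1: A 18, B 15, C 6, D 0, E 3. D eliminated.
Round 2: A 18, B 15, C 6, E 3. E eliminated.
Round 3: A 18, B 18, C 6. C eliminated.
Round 4: A 18, B 24. B has a majority (≥22).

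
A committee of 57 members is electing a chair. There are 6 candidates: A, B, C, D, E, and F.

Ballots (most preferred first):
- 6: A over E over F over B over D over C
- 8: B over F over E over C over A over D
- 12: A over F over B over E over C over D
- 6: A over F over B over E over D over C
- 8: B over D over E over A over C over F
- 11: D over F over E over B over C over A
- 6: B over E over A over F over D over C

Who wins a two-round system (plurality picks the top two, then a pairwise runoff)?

B

Round 1 first-place votes: A 24, B 22, C 0, D 11, E 0, F 0. A and B advance.
Runoff: A is ranked above B on 24 ballots, B above A on 33.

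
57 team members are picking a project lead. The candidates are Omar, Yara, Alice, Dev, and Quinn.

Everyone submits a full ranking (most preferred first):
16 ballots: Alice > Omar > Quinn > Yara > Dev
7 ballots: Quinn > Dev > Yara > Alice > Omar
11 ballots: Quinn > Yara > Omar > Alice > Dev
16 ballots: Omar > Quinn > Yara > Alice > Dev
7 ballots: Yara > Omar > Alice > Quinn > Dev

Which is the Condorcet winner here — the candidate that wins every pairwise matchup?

Omar

Omar vs Yara: 32–25
Omar vs Alice: 34–23
Omar vs Dev: 50–7
Omar vs Quinn: 39–18
Omar beats every other candidate.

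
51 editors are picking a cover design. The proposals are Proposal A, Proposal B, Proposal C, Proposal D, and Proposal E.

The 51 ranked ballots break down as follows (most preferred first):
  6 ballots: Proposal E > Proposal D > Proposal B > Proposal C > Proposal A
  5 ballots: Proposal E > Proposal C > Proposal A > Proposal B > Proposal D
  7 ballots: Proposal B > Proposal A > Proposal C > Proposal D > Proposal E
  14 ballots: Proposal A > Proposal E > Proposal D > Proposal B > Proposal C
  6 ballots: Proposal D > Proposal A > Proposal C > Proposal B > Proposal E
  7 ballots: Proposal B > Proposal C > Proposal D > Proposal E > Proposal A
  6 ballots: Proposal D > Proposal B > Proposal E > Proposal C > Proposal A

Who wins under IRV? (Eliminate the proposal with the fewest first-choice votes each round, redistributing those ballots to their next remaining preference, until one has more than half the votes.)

Proposal A

Round 1: Proposal A 14, Proposal B 14, Proposal C 0, Proposal D 12, Proposal E 11. Proposal C eliminated.
Round 2: Proposal A 14, Proposal B 14, Proposal D 12, Proposal E 11. Proposal E eliminated.
Round 3: Proposal A 19, Proposal B 14, Proposal D 18. Proposal B eliminated.
Round 4: Proposal A 26, Proposal D 25. Proposal A has a majority (≥26).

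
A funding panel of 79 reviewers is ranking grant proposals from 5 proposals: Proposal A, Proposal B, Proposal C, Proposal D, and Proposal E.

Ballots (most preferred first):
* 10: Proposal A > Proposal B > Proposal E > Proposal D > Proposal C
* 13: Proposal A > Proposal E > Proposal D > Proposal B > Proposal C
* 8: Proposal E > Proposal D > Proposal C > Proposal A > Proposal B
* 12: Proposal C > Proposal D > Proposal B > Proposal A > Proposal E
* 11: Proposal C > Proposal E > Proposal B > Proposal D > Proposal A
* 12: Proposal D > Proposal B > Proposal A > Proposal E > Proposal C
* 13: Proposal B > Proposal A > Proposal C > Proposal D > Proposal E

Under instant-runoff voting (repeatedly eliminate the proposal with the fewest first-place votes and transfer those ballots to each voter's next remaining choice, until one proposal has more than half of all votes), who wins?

Round 1: Proposal A 23, Proposal B 13, Proposal C 23, Proposal D 12, Proposal E 8. Proposal E eliminated.
Round 2: Proposal A 23, Proposal B 13, Proposal C 23, Proposal D 20. Proposal B eliminated.
Round 3: Proposal A 36, Proposal C 23, Proposal D 20. Proposal D eliminated.
Round 4: Proposal A 48, Proposal C 31. Proposal A has a majority (≥40).

Proposal A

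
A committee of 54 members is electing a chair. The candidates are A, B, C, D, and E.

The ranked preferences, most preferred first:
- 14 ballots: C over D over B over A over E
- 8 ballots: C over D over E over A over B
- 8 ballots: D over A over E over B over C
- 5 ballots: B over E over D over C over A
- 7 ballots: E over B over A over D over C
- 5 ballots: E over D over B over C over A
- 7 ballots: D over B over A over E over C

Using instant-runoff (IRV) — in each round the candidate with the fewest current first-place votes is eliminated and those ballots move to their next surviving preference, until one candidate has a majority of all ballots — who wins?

E

Round 1: A 0, B 5, C 22, D 15, E 12. A eliminated.
Round 2: B 5, C 22, D 15, E 12. B eliminated.
Round 3: C 22, D 15, E 17. D eliminated.
Round 4: C 22, E 32. E has a majority (≥28).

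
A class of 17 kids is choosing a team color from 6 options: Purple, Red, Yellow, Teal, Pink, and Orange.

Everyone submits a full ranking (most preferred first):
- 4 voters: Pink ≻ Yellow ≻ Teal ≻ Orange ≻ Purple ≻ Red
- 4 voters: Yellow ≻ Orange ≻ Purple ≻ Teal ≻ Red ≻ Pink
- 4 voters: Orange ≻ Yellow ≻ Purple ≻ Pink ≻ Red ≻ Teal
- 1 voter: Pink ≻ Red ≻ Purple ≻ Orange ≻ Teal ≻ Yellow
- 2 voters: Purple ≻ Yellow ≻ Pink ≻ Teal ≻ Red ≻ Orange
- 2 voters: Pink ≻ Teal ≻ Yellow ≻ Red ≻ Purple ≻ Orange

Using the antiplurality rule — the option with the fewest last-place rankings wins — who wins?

Purple

Last-place votes: Purple 0, Red 4, Yellow 1, Teal 4, Pink 4, Orange 4.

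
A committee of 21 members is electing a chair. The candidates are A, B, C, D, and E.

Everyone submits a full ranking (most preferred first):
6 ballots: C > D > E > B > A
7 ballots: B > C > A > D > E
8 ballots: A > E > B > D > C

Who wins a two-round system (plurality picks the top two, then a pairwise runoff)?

B

Round 1 first-place votes: A 8, B 7, C 6, D 0, E 0. A and B advance.
Runoff: A is ranked above B on 8 ballots, B above A on 13.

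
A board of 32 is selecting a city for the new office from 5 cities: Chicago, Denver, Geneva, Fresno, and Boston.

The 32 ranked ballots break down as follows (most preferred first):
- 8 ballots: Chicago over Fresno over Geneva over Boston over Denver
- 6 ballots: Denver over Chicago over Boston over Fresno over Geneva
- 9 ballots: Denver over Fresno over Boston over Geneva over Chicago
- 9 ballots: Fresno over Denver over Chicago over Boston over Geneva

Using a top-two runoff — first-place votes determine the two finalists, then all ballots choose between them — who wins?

Fresno

Round 1 first-place votes: Chicago 8, Denver 15, Geneva 0, Fresno 9, Boston 0. Denver and Fresno advance.
Runoff: Denver is ranked above Fresno on 15 ballots, Fresno above Denver on 17.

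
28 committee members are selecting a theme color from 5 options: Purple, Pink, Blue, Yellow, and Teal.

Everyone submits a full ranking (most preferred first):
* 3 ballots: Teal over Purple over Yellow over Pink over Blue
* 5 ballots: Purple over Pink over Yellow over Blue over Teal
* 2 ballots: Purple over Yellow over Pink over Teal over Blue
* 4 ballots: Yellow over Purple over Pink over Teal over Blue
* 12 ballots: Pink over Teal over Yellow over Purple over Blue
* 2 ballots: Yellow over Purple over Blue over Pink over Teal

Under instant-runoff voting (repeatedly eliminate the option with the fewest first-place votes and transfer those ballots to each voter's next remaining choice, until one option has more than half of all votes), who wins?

Purple

Round 1: Purple 7, Pink 12, Blue 0, Yellow 6, Teal 3. Blue eliminated.
Round 2: Purple 7, Pink 12, Yellow 6, Teal 3. Teal eliminated.
Round 3: Purple 10, Pink 12, Yellow 6. Yellow eliminated.
Round 4: Purple 16, Pink 12. Purple has a majority (≥15).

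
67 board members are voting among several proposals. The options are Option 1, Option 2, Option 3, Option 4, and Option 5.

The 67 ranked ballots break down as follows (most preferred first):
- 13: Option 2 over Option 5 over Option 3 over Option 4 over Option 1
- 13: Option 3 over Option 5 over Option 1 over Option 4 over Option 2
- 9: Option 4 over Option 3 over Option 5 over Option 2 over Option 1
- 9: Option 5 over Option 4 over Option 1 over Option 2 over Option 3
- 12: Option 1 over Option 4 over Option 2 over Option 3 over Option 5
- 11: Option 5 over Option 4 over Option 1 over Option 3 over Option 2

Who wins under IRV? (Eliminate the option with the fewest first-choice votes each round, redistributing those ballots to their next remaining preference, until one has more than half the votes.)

Option 2

Round 1: Option 1 12, Option 2 13, Option 3 13, Option 4 9, Option 5 20. Option 4 eliminated.
Round 2: Option 1 12, Option 2 13, Option 3 22, Option 5 20. Option 1 eliminated.
Round 3: Option 2 25, Option 3 22, Option 5 20. Option 5 eliminated.
Round 4: Option 2 34, Option 3 33. Option 2 has a majority (≥34).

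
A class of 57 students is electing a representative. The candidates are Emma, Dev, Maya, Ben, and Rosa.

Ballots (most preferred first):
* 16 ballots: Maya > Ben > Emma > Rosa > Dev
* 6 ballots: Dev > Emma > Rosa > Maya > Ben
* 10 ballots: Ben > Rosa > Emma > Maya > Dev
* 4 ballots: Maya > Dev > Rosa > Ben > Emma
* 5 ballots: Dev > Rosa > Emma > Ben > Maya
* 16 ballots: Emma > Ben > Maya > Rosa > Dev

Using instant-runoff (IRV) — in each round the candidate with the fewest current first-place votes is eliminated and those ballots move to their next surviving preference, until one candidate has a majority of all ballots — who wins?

Emma

Round 1: Emma 16, Dev 11, Maya 20, Ben 10, Rosa 0. Rosa eliminated.
Round 2: Emma 16, Dev 11, Maya 20, Ben 10. Ben eliminated.
Round 3: Emma 26, Dev 11, Maya 20. Dev eliminated.
Round 4: Emma 37, Maya 20. Emma has a majority (≥29).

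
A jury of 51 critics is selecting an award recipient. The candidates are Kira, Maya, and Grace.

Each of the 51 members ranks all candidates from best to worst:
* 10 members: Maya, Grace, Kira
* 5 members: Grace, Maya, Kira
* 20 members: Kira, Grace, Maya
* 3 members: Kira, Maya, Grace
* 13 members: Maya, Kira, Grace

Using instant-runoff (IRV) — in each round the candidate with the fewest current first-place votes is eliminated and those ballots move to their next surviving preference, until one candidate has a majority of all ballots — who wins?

Maya

Round 1: Kira 23, Maya 23, Grace 5. Grace eliminated.
Round 2: Kira 23, Maya 28. Maya has a majority (≥26).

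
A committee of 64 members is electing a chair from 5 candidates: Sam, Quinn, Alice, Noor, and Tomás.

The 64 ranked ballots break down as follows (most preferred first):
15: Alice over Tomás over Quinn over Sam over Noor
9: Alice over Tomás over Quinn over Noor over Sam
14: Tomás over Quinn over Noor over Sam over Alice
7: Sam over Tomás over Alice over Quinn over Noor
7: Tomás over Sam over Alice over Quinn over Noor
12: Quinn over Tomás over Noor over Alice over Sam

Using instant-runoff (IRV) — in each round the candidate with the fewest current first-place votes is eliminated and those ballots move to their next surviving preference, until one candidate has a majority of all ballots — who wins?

Round 1: Sam 7, Quinn 12, Alice 24, Noor 0, Tomás 21. Noor eliminated.
Round 2: Sam 7, Quinn 12, Alice 24, Tomás 21. Sam eliminated.
Round 3: Quinn 12, Alice 24, Tomás 28. Quinn eliminated.
Round 4: Alice 24, Tomás 40. Tomás has a majority (≥33).

Tomás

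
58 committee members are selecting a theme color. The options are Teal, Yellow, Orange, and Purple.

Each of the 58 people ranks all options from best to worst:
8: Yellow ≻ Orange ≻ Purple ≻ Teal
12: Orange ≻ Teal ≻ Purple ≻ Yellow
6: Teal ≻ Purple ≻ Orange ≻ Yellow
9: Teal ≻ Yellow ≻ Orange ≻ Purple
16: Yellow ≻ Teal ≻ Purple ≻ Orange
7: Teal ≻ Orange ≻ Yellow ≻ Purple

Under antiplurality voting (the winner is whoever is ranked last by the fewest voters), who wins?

Teal

Last-place votes: Teal 8, Yellow 18, Orange 16, Purple 16.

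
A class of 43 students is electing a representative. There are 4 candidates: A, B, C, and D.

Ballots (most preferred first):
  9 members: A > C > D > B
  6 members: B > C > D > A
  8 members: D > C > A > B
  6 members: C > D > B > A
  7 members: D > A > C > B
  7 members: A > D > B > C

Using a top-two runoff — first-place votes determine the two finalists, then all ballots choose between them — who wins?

Round 1 first-place votes: A 16, B 6, C 6, D 15. A and D advance.
Runoff: A is ranked above D on 16 ballots, D above A on 27.

D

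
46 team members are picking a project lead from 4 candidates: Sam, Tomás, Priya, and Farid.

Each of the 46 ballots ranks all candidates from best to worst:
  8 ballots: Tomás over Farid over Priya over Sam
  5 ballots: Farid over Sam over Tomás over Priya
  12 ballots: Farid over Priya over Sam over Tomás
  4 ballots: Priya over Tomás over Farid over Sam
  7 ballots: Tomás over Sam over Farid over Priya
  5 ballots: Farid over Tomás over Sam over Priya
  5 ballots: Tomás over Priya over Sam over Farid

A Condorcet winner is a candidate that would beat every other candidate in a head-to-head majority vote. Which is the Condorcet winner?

Tomás vs Sam: 29–17
Tomás vs Priya: 30–16
Tomás vs Farid: 24–22
Tomás beats every other candidate.

Tomás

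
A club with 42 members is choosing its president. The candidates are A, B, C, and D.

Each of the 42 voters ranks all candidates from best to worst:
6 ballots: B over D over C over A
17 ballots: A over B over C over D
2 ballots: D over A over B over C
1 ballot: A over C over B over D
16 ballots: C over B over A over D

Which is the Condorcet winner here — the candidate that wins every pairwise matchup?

B

B vs A: 22–20
B vs C: 25–17
B vs D: 40–2
B beats every other candidate.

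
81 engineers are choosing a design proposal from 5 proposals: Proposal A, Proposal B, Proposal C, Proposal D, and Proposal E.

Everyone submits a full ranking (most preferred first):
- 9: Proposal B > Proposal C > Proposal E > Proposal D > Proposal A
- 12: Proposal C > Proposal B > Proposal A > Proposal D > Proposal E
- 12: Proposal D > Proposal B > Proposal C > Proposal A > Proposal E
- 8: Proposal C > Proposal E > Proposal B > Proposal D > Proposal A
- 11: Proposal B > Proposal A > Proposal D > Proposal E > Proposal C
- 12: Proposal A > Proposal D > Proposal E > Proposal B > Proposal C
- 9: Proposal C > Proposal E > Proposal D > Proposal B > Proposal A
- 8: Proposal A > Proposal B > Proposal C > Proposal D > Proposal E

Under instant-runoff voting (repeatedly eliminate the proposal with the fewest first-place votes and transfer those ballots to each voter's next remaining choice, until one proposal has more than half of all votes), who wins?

Proposal B

Round 1: Proposal A 20, Proposal B 20, Proposal C 29, Proposal D 12, Proposal E 0. Proposal E eliminated.
Round 2: Proposal A 20, Proposal B 20, Proposal C 29, Proposal D 12. Proposal D eliminated.
Round 3: Proposal A 20, Proposal B 32, Proposal C 29. Proposal A eliminated.
Round 4: Proposal B 52, Proposal C 29. Proposal B has a majority (≥41).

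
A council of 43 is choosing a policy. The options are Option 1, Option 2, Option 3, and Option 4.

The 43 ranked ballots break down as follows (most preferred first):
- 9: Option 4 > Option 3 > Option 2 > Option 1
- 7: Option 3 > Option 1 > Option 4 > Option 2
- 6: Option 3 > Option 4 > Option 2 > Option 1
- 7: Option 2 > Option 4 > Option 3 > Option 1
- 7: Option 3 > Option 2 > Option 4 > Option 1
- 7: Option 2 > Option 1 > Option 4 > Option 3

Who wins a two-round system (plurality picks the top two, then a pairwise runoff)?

Option 3

Round 1 first-place votes: Option 1 0, Option 2 14, Option 3 20, Option 4 9. Option 3 and Option 2 advance.
Runoff: Option 3 is ranked above Option 2 on 29 ballots, Option 2 above Option 3 on 14.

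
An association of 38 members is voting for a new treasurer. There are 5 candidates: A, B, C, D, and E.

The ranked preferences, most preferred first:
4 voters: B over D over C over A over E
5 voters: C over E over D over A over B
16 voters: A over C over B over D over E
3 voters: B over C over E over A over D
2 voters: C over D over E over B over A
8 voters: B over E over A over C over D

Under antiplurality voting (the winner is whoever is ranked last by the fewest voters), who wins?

Last-place votes: A 2, B 5, C 0, D 11, E 20.

C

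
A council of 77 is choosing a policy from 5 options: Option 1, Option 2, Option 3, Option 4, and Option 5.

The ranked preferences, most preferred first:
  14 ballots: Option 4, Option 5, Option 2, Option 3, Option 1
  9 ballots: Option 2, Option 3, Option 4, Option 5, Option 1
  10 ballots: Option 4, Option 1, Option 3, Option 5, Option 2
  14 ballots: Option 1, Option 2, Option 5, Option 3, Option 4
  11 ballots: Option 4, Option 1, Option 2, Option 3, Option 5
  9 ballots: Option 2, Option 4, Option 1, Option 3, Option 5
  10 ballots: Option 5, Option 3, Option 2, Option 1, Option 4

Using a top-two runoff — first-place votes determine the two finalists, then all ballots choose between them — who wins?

Round 1 first-place votes: Option 1 14, Option 2 18, Option 3 0, Option 4 35, Option 5 10. Option 4 and Option 2 advance.
Runoff: Option 4 is ranked above Option 2 on 35 ballots, Option 2 above Option 4 on 42.

Option 2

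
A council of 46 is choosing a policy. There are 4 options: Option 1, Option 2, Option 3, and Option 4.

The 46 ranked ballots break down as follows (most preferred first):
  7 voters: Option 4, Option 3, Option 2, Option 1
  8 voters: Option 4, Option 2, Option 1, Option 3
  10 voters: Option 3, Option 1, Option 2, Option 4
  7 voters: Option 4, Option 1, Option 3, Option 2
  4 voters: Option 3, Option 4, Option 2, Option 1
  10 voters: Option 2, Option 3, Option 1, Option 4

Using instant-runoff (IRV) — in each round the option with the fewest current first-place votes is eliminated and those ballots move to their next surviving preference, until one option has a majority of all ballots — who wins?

Round 1: Option 1 0, Option 2 10, Option 3 14, Option 4 22. Option 1 eliminated.
Round 2: Option 2 10, Option 3 14, Option 4 22. Option 2 eliminated.
Round 3: Option 3 24, Option 4 22. Option 3 has a majority (≥24).

Option 3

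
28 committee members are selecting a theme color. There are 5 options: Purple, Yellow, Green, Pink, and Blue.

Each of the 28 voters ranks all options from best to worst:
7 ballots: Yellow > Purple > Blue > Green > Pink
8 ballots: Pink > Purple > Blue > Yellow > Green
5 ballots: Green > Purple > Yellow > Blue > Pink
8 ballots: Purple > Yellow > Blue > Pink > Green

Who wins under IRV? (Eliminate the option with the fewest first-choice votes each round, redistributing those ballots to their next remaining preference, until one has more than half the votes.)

Round 1: Purple 8, Yellow 7, Green 5, Pink 8, Blue 0. Blue eliminated.
Round 2: Purple 8, Yellow 7, Green 5, Pink 8. Green eliminated.
Round 3: Purple 13, Yellow 7, Pink 8. Yellow eliminated.
Round 4: Purple 20, Pink 8. Purple has a majority (≥15).

Purple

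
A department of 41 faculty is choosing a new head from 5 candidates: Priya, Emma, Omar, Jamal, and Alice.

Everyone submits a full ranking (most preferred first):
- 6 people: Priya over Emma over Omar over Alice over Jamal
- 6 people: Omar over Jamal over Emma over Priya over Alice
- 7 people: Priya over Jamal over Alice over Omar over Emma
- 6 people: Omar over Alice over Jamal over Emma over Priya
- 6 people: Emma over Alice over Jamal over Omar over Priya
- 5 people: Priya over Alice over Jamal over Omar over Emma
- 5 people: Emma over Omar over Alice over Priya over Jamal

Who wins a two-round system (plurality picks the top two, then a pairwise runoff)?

Round 1 first-place votes: Priya 18, Emma 11, Omar 12, Jamal 0, Alice 0. Priya and Omar advance.
Runoff: Priya is ranked above Omar on 18 ballots, Omar above Priya on 23.

Omar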